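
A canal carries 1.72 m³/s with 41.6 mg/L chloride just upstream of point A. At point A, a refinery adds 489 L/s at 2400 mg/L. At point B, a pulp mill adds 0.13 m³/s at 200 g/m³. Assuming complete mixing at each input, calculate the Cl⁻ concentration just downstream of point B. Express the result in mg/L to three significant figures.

489 L/s = 0.489 m³/s.
After input A: C = (1.72·41.6 + 0.489·2400) / 2.209 = 563.7 mg/L.
After input B: C = (2.209·563.7 + 0.13·200) / 2.339 = 543.5 mg/L.

543 mg/L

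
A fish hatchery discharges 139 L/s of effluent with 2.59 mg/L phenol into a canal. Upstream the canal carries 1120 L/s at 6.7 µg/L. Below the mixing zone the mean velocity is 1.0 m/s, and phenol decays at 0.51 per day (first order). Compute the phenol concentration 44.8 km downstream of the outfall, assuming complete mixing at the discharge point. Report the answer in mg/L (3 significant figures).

139 L/s = 0.139 m³/s.
1120 L/s = 1.12 m³/s.
6.7 µg/L = 0.0067 mg/L.
After complete mixing, C₀ = (0.139·2.59 + 1.12·0.0067) / 1.259 = 0.2919 mg/L.
Travel time t = 4.48e+04 m / 1.0 m/s = 4.48e+04 s = 0.5185 d.
C = 0.2919·exp(−0.51·0.5185) = 0.2919·0.7676 = 0.2241 mg/L.

0.224 mg/L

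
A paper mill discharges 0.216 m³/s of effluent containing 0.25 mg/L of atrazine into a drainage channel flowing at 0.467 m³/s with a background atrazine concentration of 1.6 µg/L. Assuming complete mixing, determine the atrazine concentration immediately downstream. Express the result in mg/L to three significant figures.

1.6 µg/L = 0.0016 mg/L.
By mass balance at complete mixing, C = (0.216·0.25 + 0.467·0.0016) / (0.216 + 0.467) = 0.05475/0.683 = 0.08016 mg/L.

0.0802 mg/L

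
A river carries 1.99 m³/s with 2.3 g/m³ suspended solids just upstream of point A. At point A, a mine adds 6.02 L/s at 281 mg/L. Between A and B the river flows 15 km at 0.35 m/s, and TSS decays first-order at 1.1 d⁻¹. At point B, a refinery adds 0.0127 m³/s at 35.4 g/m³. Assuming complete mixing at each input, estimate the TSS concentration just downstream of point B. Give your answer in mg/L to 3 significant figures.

2.03 mg/L

6.02 L/s = 0.00602 m³/s.
After input A: C = (1.99·2.3 + 0.00602·281) / 1.996 = 3.141 mg/L.
Over the 15 km reach to input B (t = 4.286e+04 s = 0.496 d), decay gives C = 3.141·exp(−1.1·0.496) = 1.82 mg/L.
After input B: C = (1.996·1.82 + 0.0127·35.4) / 2.009 = 2.032 mg/L.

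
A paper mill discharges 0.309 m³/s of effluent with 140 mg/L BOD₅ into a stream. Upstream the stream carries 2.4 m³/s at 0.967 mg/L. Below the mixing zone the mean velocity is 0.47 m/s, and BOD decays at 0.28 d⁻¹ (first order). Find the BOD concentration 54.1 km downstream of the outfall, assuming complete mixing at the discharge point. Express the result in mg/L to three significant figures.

11.6 mg/L

After complete mixing, C₀ = (0.309·140 + 2.4·0.967) / 2.709 = 16.83 mg/L.
Travel time t = 5.41e+04 m / 0.47 m/s = 1.151e+05 s = 1.332 d.
C = 16.83·exp(−0.28·1.332) = 16.83·0.6886 = 11.59 mg/L.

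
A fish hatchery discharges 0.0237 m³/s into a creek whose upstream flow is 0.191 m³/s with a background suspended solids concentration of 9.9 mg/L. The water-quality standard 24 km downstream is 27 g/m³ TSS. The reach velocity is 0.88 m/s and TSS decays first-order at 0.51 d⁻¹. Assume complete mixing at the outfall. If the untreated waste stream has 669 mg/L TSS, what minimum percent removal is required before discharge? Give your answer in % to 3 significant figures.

Travel time to the compliance point: t = 2.4e+04/0.88 = 2.727e+04 s = 0.3157 d; decay factor exp(−0.51·0.3157) = 0.8513.
So the concentration just after mixing may be at most 27/0.8513 = 31.72 mg/L.
Mass balance: 31.72·0.2147 = 0.0237·Cₑ + 0.191·9.9.
Cₑ = (6.809 − 1.891) / 0.0237 = 207.5 mg/L.
Required removal = 1 − 207.5/669 = 68.98 %.

69.0 %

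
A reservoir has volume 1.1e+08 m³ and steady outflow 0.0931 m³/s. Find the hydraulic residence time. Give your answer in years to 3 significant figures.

Q = 0.0931 m³/s × 3.156e+07 s/yr = 2.938e+06 m³/yr.
Hydraulic residence time τ = V/Q = 1.1e+08/2.938e+06 = 37.44 yr.

37.4 yr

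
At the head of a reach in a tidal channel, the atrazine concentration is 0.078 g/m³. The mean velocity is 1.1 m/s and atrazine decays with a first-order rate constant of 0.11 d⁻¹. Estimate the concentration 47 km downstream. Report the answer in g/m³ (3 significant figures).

0.0739 g/m³

Travel time t = 47 km / 1.1 m/s = 4.7e+04/1.1 = 4.273e+04 s = 0.4945 d.
First-order decay: C = 0.078·exp(−0.11·0.4945) = 0.078·0.9471 = 0.07387 g/m³.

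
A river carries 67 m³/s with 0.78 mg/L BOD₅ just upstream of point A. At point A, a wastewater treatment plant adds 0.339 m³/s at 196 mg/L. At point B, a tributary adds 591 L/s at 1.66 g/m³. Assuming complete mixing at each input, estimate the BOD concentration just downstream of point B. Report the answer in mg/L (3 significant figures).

1.76 mg/L

After input A: C = (67·0.78 + 0.339·196) / 67.34 = 1.763 mg/L.
591 L/s = 0.591 m³/s.
After input B: C = (67.34·1.763 + 0.591·1.66) / 67.93 = 1.762 mg/L.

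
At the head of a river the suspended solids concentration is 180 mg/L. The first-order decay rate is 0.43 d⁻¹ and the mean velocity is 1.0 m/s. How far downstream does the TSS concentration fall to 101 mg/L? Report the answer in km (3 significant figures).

116 km

From C = C₀·e^(−kt), t = ln(C₀/C)/k = ln(180/101)/0.43 = 0.5778/0.43 = 1.344 d.
Distance = v·t = 1.0 m/s × 1.161e+05 s = 1.161e+05 m = 116.1 km.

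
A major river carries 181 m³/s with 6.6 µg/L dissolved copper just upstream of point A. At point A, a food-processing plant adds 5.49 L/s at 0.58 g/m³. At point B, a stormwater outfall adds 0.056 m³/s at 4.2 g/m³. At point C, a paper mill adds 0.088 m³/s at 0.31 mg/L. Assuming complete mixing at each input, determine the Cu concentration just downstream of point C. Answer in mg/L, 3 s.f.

0.00806 mg/L

6.6 µg/L = 0.0066 mg/L.
5.49 L/s = 0.00549 m³/s.
After input A: C = (181·0.0066 + 0.00549·0.58) / 181 = 0.006617 mg/L.
After input B: C = (181·0.006617 + 0.056·4.2) / 181.1 = 0.007914 mg/L.
After input C: C = (181.1·0.007914 + 0.088·0.31) / 181.1 = 0.008061 mg/L.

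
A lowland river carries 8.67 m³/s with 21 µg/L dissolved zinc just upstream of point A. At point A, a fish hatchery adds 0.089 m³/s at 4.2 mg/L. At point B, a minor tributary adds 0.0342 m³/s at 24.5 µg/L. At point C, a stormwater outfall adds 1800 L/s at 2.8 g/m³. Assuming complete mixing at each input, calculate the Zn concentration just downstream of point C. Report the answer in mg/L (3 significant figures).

21 µg/L = 0.021 mg/L.
After input A: C = (8.67·0.021 + 0.089·4.2) / 8.759 = 0.06346 mg/L.
24.5 µg/L = 0.0245 mg/L.
After input B: C = (8.759·0.06346 + 0.0342·0.0245) / 8.793 = 0.06331 mg/L.
1800 L/s = 1.8 m³/s.
After input C: C = (8.793·0.06331 + 1.8·2.8) / 10.59 = 0.5283 mg/L.

0.528 mg/L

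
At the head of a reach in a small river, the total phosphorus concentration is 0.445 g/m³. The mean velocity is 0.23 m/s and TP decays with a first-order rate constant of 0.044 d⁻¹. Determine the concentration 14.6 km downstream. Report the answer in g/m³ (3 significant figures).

0.431 g/m³

Travel time t = 14.6 km / 0.23 m/s = 1.46e+04/0.23 = 6.348e+04 s = 0.7347 d.
First-order decay: C = 0.445·exp(−0.044·0.7347) = 0.445·0.9682 = 0.4308 g/m³.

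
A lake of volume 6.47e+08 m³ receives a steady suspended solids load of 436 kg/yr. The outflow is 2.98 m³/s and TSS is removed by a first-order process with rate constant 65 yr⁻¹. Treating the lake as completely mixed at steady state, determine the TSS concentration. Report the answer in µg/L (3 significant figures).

0.0103 µg/L

Outflow Q = 2.98 m³/s × 3.156e+07 s/yr = 9.404e+07 m³/yr.
Steady-state CSTR mass balance: W = Q·C + k·V·C, so C = W/(Q + kV).
Q + kV = 9.404e+07 + 65·6.47e+08 = 4.215e+10 m³/yr.
C = 436/4.215e+10 = 1.034e-08 kg/m³ = 1.034e-05 mg/L = 0.01034 µg/L.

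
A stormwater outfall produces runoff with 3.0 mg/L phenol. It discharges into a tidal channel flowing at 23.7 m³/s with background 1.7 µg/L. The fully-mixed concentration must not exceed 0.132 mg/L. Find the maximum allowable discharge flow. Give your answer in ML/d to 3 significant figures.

93.0 ML/d

1.7 µg/L = 0.0017 mg/L.
Mass balance at complete mixing: C_std·(Q_w + Q_r) = Q_w·C_e + Q_r·C_b.
Rearranging, Q_w = Q_r·(C_std − C_b)/(C_e − C_std) = 23.7·(0.132 − 0.0017) / (3 − 0.132) = 1.077 m³/s.
= 93.03 ML/d.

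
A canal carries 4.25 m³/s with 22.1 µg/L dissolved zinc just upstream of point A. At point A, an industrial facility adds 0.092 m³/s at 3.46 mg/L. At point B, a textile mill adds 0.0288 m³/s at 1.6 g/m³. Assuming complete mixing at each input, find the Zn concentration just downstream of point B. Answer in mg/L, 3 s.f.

22.1 µg/L = 0.0221 mg/L.
After input A: C = (4.25·0.0221 + 0.092·3.46) / 4.342 = 0.09494 mg/L.
After input B: C = (4.342·0.09494 + 0.0288·1.6) / 4.371 = 0.1049 mg/L.

0.105 mg/L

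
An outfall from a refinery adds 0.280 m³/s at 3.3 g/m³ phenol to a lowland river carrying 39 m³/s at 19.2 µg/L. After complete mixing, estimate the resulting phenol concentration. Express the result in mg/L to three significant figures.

19.2 µg/L = 0.0192 mg/L.
Flow-weighted mixing gives C = (0.28·3.3 + 39·0.0192) / (0.28 + 39) = 1.673/39.28 = 0.04259 mg/L.

0.0426 mg/L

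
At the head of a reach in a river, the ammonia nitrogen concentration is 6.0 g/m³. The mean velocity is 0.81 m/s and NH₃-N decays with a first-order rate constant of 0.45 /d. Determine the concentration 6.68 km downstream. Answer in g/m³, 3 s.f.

5.75 g/m³

Travel time t = 6.68 km / 0.81 m/s = 6680/0.81 = 8247 s = 0.09545 d.
First-order decay: C = 6.0·exp(−0.45·0.09545) = 6.0·0.958 = 5.748 g/m³.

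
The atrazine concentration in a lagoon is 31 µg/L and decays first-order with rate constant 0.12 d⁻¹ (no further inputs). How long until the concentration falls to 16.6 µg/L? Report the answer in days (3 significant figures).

5.20 d

t = ln(C₀/C)/k = ln(31/16.6)/0.12 = 0.6246/0.12 = 5.205 d.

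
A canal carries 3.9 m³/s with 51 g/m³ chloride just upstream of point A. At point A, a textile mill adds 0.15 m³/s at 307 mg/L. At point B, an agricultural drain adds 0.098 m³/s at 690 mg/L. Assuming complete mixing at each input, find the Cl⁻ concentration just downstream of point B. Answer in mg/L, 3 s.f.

75.4 mg/L

After input A: C = (3.9·51 + 0.15·307) / 4.05 = 60.48 mg/L.
After input B: C = (4.05·60.48 + 0.098·690) / 4.148 = 75.35 mg/L.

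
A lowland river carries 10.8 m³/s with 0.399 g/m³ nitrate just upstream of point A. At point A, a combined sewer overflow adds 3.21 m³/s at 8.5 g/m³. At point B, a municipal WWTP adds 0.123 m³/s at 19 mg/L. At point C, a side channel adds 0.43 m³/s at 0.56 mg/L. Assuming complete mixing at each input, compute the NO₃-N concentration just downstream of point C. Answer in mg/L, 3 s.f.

After input A: C = (10.8·0.399 + 3.21·8.5) / 14.01 = 2.255 mg/L.
After input B: C = (14.01·2.255 + 0.123·19) / 14.13 = 2.401 mg/L.
After input C: C = (14.13·2.401 + 0.43·0.56) / 14.56 = 2.346 mg/L.

2.35 mg/L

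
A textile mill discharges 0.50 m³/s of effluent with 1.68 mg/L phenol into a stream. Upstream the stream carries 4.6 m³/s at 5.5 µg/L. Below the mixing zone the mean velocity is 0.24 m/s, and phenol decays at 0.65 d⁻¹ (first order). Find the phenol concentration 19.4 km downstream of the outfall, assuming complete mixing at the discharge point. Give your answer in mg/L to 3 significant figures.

5.5 µg/L = 0.0055 mg/L.
After complete mixing, C₀ = (0.5·1.68 + 4.6·0.0055) / 5.1 = 0.1697 mg/L.
Travel time t = 1.94e+04 m / 0.24 m/s = 8.083e+04 s = 0.9356 d.
C = 0.1697·exp(−0.65·0.9356) = 0.1697·0.5444 = 0.09236 mg/L.

0.0924 mg/L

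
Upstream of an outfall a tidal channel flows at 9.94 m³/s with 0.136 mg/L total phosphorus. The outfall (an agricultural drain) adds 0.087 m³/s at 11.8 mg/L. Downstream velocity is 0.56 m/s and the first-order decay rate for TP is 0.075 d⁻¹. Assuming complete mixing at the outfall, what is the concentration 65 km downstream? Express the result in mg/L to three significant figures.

0.214 mg/L

After complete mixing, C₀ = (0.087·11.8 + 9.94·0.136) / 10.03 = 0.2372 mg/L.
Travel time t = 6.5e+04 m / 0.56 m/s = 1.161e+05 s = 1.343 d.
C = 0.2372·exp(−0.075·1.343) = 0.2372·0.9042 = 0.2145 mg/L.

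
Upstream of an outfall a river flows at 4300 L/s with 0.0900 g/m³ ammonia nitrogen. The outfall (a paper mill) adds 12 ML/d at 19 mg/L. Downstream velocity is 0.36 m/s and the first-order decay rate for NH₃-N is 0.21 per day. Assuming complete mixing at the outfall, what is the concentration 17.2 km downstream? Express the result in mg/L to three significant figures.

12 ML/d = 0.1389 m³/s.
4300 L/s = 4.3 m³/s.
After complete mixing, C₀ = (0.1389·19 + 4.3·0.09) / 4.439 = 0.6817 mg/L.
Travel time t = 1.72e+04 m / 0.36 m/s = 4.778e+04 s = 0.553 d.
C = 0.6817·exp(−0.21·0.553) = 0.6817·0.8904 = 0.6069 mg/L.

0.607 mg/L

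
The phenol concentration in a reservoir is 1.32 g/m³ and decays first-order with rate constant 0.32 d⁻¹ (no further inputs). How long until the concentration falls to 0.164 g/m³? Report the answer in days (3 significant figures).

t = ln(C₀/C)/k = ln(1.32/0.164)/0.32 = 2.086/0.32 = 6.517 d.

6.52 d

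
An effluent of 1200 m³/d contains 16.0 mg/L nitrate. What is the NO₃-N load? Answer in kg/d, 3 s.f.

19.2 kg/d

1200 m³/d = 0.01389 m³/s.
Mass flux = Q·C = 0.01389 m³/s × 16 g/m³ = 0.2222 g/s.
= 0.2222 g/s × 86.4 = 19.2 kg/d.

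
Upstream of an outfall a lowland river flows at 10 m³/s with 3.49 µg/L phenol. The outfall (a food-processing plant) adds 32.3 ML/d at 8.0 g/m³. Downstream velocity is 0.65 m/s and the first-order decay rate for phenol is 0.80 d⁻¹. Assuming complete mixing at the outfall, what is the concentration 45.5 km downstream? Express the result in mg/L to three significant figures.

32.3 ML/d = 0.3738 m³/s.
3.49 µg/L = 0.00349 mg/L.
After complete mixing, C₀ = (0.3738·8 + 10·0.00349) / 10.37 = 0.2917 mg/L.
Travel time t = 4.55e+04 m / 0.65 m/s = 7e+04 s = 0.8102 d.
C = 0.2917·exp(−0.80·0.8102) = 0.2917·0.523 = 0.1525 mg/L.

0.153 mg/L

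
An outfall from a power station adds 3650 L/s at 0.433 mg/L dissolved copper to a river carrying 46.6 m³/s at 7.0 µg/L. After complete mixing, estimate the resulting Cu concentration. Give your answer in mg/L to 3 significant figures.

3650 L/s = 3.65 m³/s.
7.0 µg/L = 0.007 mg/L.
Flow-weighted mixing gives C = (3.65·0.433 + 46.6·0.007) / (3.65 + 46.6) = 1.907/50.25 = 0.03794 mg/L.

0.0379 mg/L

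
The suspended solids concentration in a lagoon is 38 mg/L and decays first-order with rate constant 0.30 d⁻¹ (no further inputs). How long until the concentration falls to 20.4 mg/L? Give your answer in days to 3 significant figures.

t = ln(C₀/C)/k = ln(38/20.4)/0.30 = 0.6221/0.30 = 2.074 d.

2.07 d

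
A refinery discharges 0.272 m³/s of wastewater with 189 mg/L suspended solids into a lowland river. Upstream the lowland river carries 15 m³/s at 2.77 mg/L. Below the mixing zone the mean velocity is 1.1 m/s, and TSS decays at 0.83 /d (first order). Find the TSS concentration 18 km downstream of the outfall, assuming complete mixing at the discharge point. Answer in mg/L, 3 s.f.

5.20 mg/L

After complete mixing, C₀ = (0.272·189 + 15·2.77) / 15.27 = 6.087 mg/L.
Travel time t = 1.8e+04 m / 1.1 m/s = 1.636e+04 s = 0.1894 d.
C = 6.087·exp(−0.83·0.1894) = 6.087·0.8545 = 5.201 mg/L.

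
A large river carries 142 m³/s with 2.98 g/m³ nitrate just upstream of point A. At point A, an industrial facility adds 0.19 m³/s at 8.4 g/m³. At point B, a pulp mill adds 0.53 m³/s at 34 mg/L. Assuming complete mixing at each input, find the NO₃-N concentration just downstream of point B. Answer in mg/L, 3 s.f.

After input A: C = (142·2.98 + 0.19·8.4) / 142.2 = 2.987 mg/L.
After input B: C = (142.2·2.987 + 0.53·34) / 142.7 = 3.102 mg/L.

3.10 mg/L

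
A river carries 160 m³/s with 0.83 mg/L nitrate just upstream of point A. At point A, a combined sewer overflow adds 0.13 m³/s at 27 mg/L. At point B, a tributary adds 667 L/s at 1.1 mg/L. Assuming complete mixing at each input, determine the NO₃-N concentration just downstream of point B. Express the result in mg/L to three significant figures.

After input A: C = (160·0.83 + 0.13·27) / 160.1 = 0.8512 mg/L.
667 L/s = 0.667 m³/s.
After input B: C = (160.1·0.8512 + 0.667·1.1) / 160.8 = 0.8523 mg/L.

0.852 mg/L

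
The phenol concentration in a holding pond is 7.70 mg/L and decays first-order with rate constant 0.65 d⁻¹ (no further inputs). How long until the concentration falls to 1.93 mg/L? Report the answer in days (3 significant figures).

t = ln(C₀/C)/k = ln(7.70/1.93)/0.65 = 1.384/0.65 = 2.129 d.

2.13 d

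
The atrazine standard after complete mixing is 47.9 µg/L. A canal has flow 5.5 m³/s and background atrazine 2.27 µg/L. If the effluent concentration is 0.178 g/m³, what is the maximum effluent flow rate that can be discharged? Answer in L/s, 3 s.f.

1930 L/s

2.27 µg/L = 0.00227 mg/L.
47.9 µg/L = 0.0479 mg/L.
Mass balance at complete mixing: C_std·(Q_w + Q_r) = Q_w·C_e + Q_r·C_b.
Rearranging, Q_w = Q_r·(C_std − C_b)/(C_e − C_std) = 5.5·(0.0479 − 0.00227) / (0.178 − 0.0479) = 1.929 m³/s.
= 1929 L/s.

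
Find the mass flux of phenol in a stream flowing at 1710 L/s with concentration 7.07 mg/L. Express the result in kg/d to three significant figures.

1040 kg/d

1710 L/s = 1.71 m³/s.
Mass flux = Q·C = 1.71 m³/s × 7.07 g/m³ = 12.09 g/s.
= 12.09 g/s × 86.4 = 1045 kg/d.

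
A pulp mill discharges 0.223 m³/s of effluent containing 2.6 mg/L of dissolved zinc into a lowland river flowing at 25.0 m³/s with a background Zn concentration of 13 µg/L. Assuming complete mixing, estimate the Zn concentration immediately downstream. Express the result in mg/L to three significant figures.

13 µg/L = 0.013 mg/L.
Conservation of mass across the mixing zone: C = (0.223·2.6 + 25·0.013) / (0.223 + 25) = 0.9048/25.22 = 0.03587 mg/L.

0.0359 mg/L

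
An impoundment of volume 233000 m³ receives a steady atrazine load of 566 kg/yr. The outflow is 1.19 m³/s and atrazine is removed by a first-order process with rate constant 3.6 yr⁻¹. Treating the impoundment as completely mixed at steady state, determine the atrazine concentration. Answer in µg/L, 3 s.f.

Outflow Q = 1.19 m³/s × 3.156e+07 s/yr = 3.755e+07 m³/yr.
Steady-state CSTR mass balance: W = Q·C + k·V·C, so C = W/(Q + kV).
Q + kV = 3.755e+07 + 3.6·233000 = 3.839e+07 m³/yr.
C = 566/3.839e+07 = 1.474e-05 kg/m³ = 0.01474 mg/L = 14.74 µg/L.

14.7 µg/L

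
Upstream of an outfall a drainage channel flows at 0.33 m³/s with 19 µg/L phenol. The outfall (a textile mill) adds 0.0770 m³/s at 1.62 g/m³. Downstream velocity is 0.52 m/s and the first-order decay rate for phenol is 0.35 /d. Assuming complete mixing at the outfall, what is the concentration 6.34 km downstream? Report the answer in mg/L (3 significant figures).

0.306 mg/L

19 µg/L = 0.019 mg/L.
After complete mixing, C₀ = (0.077·1.62 + 0.33·0.019) / 0.407 = 0.3219 mg/L.
Travel time t = 6340 m / 0.52 m/s = 1.219e+04 s = 0.1411 d.
C = 0.3219·exp(−0.35·0.1411) = 0.3219·0.9518 = 0.3064 mg/L.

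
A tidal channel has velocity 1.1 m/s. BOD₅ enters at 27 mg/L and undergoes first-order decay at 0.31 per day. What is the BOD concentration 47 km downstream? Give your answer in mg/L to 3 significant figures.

Travel time t = 47 km / 1.1 m/s = 4.7e+04/1.1 = 4.273e+04 s = 0.4945 d.
First-order decay: C = 27·exp(−0.31·0.4945) = 27·0.8579 = 23.16 mg/L.

23.2 mg/L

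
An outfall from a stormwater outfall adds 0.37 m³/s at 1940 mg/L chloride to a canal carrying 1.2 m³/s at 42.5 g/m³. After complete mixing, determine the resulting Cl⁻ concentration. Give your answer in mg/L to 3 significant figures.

490 mg/L

By mass balance at complete mixing, C = (0.37·1940 + 1.2·42.5) / (0.37 + 1.2) = 768.8/1.57 = 489.7 mg/L.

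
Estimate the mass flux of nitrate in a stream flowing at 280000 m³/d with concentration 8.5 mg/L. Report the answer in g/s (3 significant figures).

27.5 g/s

280000 m³/d = 3.241 m³/s.
Mass flux = Q·C = 3.241 m³/s × 8.5 g/m³ = 27.55 g/s.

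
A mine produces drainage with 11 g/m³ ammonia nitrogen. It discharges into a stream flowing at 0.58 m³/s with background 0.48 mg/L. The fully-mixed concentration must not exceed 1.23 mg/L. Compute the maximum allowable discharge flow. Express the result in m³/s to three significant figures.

Mass balance at complete mixing: C_std·(Q_w + Q_r) = Q_w·C_e + Q_r·C_b.
Rearranging, Q_w = Q_r·(C_std − C_b)/(C_e − C_std) = 0.58·(1.23 − 0.48) / (11 − 1.23) = 0.04452 m³/s.

0.0445 m³/s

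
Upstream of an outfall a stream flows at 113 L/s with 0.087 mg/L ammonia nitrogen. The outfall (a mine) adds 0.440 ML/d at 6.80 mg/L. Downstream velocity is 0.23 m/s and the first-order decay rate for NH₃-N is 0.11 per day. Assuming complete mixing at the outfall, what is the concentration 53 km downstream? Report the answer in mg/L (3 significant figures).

0.281 mg/L

0.440 ML/d = 0.005093 m³/s.
113 L/s = 0.113 m³/s.
After complete mixing, C₀ = (0.005093·6.8 + 0.113·0.087) / 0.1181 = 0.3765 mg/L.
Travel time t = 5.3e+04 m / 0.23 m/s = 2.304e+05 s = 2.667 d.
C = 0.3765·exp(−0.11·2.667) = 0.3765·0.7457 = 0.2808 mg/L.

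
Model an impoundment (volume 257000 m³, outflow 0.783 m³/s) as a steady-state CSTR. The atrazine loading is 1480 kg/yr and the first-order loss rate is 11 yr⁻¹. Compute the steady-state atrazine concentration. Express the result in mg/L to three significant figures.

0.0537 mg/L

Outflow Q = 0.783 m³/s × 3.156e+07 s/yr = 2.471e+07 m³/yr.
Steady-state CSTR mass balance: W = Q·C + k·V·C, so C = W/(Q + kV).
Q + kV = 2.471e+07 + 11·257000 = 2.754e+07 m³/yr.
C = 1480/2.754e+07 = 5.375e-05 kg/m³ = 0.05375 mg/L.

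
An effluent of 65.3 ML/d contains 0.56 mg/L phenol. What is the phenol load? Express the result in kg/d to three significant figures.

65.3 ML/d = 0.7558 m³/s.
Mass flux = Q·C = 0.7558 m³/s × 0.56 g/m³ = 0.4232 g/s.
= 0.4232 g/s × 86.4 = 36.57 kg/d.

36.6 kg/d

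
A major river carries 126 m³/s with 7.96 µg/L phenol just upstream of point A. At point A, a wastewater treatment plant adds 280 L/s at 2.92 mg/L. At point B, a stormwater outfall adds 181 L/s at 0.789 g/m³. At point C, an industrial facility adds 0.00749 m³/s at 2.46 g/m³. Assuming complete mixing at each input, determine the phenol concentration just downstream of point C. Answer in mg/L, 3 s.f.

0.0157 mg/L

7.96 µg/L = 0.00796 mg/L.
280 L/s = 0.28 m³/s.
After input A: C = (126·0.00796 + 0.28·2.92) / 126.3 = 0.01442 mg/L.
181 L/s = 0.181 m³/s.
After input B: C = (126.3·0.01442 + 0.181·0.789) / 126.5 = 0.01553 mg/L.
After input C: C = (126.5·0.01553 + 0.00749·2.46) / 126.5 = 0.01567 mg/L.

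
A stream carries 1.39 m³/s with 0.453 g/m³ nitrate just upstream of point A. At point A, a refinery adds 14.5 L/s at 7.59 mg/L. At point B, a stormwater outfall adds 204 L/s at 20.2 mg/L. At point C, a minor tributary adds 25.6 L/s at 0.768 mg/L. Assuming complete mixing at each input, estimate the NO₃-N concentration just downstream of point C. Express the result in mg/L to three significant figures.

14.5 L/s = 0.0145 m³/s.
After input A: C = (1.39·0.453 + 0.0145·7.59) / 1.404 = 0.5267 mg/L.
204 L/s = 0.204 m³/s.
After input B: C = (1.404·0.5267 + 0.204·20.2) / 1.608 = 3.022 mg/L.
25.6 L/s = 0.0256 m³/s.
After input C: C = (1.608·3.022 + 0.0256·0.768) / 1.634 = 2.986 mg/L.

2.99 mg/L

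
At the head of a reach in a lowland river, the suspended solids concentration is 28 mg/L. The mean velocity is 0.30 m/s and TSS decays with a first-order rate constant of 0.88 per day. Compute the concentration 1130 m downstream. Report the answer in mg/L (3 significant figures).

26.9 mg/L

Travel time t = 1130 m / 0.30 m/s = 1130/0.30 = 3767 s = 0.0436 d.
First-order decay: C = 28·exp(−0.88·0.0436) = 28·0.9624 = 26.95 mg/L.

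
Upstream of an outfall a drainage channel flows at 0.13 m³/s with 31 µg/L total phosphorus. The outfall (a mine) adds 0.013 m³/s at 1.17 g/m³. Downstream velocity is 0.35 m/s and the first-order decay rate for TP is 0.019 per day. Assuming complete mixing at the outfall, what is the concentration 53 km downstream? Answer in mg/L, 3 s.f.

0.130 mg/L

31 µg/L = 0.031 mg/L.
After complete mixing, C₀ = (0.013·1.17 + 0.13·0.031) / 0.143 = 0.1345 mg/L.
Travel time t = 5.3e+04 m / 0.35 m/s = 1.514e+05 s = 1.753 d.
C = 0.1345·exp(−0.019·1.753) = 0.1345·0.9672 = 0.1301 mg/L.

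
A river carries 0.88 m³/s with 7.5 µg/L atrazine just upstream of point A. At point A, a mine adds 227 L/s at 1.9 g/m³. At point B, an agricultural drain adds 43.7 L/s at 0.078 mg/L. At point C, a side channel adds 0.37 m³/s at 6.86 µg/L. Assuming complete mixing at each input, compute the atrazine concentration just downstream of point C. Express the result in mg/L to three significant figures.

0.292 mg/L

7.5 µg/L = 0.0075 mg/L.
227 L/s = 0.227 m³/s.
After input A: C = (0.88·0.0075 + 0.227·1.9) / 1.107 = 0.3956 mg/L.
43.7 L/s = 0.0437 m³/s.
After input B: C = (1.107·0.3956 + 0.0437·0.078) / 1.151 = 0.3835 mg/L.
6.86 µg/L = 0.00686 mg/L.
After input C: C = (1.151·0.3835 + 0.37·0.00686) / 1.521 = 0.2919 mg/L.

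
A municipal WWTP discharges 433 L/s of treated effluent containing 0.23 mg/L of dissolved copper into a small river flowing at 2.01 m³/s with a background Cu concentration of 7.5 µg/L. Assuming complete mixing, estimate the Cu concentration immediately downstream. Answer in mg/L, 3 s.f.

433 L/s = 0.433 m³/s.
7.5 µg/L = 0.0075 mg/L.
By mass balance at complete mixing, C = (0.433·0.23 + 2.01·0.0075) / (0.433 + 2.01) = 0.1147/2.443 = 0.04694 mg/L.

0.0469 mg/L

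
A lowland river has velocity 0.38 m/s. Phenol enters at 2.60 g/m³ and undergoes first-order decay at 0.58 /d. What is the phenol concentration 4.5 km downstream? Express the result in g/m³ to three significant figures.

Travel time t = 4.5 km / 0.38 m/s = 4500/0.38 = 1.184e+04 s = 0.1371 d.
First-order decay: C = 2.60·exp(−0.58·0.1371) = 2.60·0.9236 = 2.401 g/m³.

2.40 g/m³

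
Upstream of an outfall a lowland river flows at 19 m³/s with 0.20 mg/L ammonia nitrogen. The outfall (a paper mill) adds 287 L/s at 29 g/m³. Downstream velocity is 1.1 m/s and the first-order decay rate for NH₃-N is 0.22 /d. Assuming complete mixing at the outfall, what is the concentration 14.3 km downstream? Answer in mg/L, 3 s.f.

0.608 mg/L

287 L/s = 0.287 m³/s.
After complete mixing, C₀ = (0.287·29 + 19·0.2) / 19.29 = 0.6286 mg/L.
Travel time t = 1.43e+04 m / 1.1 m/s = 1.3e+04 s = 0.1505 d.
C = 0.6286·exp(−0.22·0.1505) = 0.6286·0.9674 = 0.6081 mg/L.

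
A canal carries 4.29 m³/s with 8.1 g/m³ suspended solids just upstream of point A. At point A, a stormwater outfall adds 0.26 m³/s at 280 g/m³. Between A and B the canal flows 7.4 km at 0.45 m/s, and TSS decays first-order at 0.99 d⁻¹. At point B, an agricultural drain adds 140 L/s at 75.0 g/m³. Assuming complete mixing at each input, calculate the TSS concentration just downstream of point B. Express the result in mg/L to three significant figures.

21.2 mg/L

After input A: C = (4.29·8.1 + 0.26·280) / 4.55 = 23.64 mg/L.
Over the 7.4 km reach to input B (t = 1.644e+04 s = 0.1903 d), decay gives C = 23.64·exp(−0.99·0.1903) = 19.58 mg/L.
140 L/s = 0.14 m³/s.
After input B: C = (4.55·19.58 + 0.14·75) / 4.69 = 21.23 mg/L.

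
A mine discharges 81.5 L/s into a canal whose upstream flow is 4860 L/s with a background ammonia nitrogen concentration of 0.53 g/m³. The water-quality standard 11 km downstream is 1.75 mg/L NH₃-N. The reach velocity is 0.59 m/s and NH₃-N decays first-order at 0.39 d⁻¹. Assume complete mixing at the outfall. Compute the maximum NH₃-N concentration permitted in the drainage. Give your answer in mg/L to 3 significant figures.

81.5 L/s = 0.0815 m³/s.
4860 L/s = 4.86 m³/s.
Travel time to the compliance point: t = 1.1e+04/0.59 = 1.864e+04 s = 0.2158 d; decay factor exp(−0.39·0.2158) = 0.9193.
So the concentration just after mixing may be at most 1.75/0.9193 = 1.904 mg/L.
Mass balance: 1.904·4.942 = 0.0815·Cₑ + 4.86·0.53.
Cₑ = (9.407 − 2.576) / 0.0815 = 83.82 mg/L.

83.8 mg/L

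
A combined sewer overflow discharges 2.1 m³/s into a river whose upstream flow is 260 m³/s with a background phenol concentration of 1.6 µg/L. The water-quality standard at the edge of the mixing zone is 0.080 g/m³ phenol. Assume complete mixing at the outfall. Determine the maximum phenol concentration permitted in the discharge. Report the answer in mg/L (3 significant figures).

1.6 µg/L = 0.0016 mg/L.
Mass balance: 0.08·262.1 = 2.1·Cₑ + 260·0.0016.
Cₑ = (20.97 − 0.416) / 2.1 = 9.787 mg/L.

9.79 mg/L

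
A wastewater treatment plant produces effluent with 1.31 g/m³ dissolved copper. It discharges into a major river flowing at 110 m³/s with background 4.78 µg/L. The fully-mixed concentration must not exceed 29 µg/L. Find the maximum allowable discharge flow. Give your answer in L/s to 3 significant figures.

2080 L/s

4.78 µg/L = 0.00478 mg/L.
29 µg/L = 0.029 mg/L.
Mass balance at complete mixing: C_std·(Q_w + Q_r) = Q_w·C_e + Q_r·C_b.
Rearranging, Q_w = Q_r·(C_std − C_b)/(C_e − C_std) = 110·(0.029 − 0.00478) / (1.31 − 0.029) = 2.08 m³/s.
= 2080 L/s.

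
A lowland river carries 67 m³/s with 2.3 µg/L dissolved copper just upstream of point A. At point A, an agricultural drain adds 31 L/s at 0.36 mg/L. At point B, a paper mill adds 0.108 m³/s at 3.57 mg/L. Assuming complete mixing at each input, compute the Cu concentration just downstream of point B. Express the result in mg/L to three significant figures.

2.3 µg/L = 0.0023 mg/L.
31 L/s = 0.031 m³/s.
After input A: C = (67·0.0023 + 0.031·0.36) / 67.03 = 0.002465 mg/L.
After input B: C = (67.03·0.002465 + 0.108·3.57) / 67.14 = 0.008204 mg/L.

0.00820 mg/L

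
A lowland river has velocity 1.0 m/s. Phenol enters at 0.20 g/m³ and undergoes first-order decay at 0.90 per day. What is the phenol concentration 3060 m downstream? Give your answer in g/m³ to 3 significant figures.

Travel time t = 3060 m / 1.0 m/s = 3060/1.0 = 3060 s = 0.03542 d.
First-order decay: C = 0.20·exp(−0.90·0.03542) = 0.20·0.9686 = 0.1937 g/m³.

0.194 g/m³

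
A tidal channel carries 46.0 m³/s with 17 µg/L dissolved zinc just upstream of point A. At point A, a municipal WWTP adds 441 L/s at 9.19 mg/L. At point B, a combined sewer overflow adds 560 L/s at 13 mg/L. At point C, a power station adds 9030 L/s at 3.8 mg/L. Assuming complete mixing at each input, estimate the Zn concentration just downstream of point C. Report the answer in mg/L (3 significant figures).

0.829 mg/L

17 µg/L = 0.017 mg/L.
441 L/s = 0.441 m³/s.
After input A: C = (46·0.017 + 0.441·9.19) / 46.44 = 0.1041 mg/L.
560 L/s = 0.56 m³/s.
After input B: C = (46.44·0.1041 + 0.56·13) / 47 = 0.2578 mg/L.
9030 L/s = 9.03 m³/s.
After input C: C = (47·0.2578 + 9.03·3.8) / 56.03 = 0.8286 mg/L.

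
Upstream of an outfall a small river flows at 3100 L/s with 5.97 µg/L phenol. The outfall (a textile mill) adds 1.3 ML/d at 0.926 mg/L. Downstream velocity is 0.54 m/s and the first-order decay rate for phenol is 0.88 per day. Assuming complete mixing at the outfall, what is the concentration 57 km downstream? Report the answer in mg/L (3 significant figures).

0.00355 mg/L

1.3 ML/d = 0.01505 m³/s.
3100 L/s = 3.1 m³/s.
5.97 µg/L = 0.00597 mg/L.
After complete mixing, C₀ = (0.01505·0.926 + 3.1·0.00597) / 3.115 = 0.01041 mg/L.
Travel time t = 5.7e+04 m / 0.54 m/s = 1.056e+05 s = 1.222 d.
C = 0.01041·exp(−0.88·1.222) = 0.01041·0.3413 = 0.003554 mg/L.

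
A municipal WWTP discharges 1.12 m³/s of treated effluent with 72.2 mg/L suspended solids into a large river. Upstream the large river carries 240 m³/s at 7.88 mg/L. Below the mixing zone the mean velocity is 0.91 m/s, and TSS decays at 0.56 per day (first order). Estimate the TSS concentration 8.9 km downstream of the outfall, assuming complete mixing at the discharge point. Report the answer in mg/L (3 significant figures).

7.68 mg/L

After complete mixing, C₀ = (1.12·72.2 + 240·7.88) / 241.1 = 8.179 mg/L.
Travel time t = 8900 m / 0.91 m/s = 9780 s = 0.1132 d.
C = 8.179·exp(−0.56·0.1132) = 8.179·0.9386 = 7.676 mg/L.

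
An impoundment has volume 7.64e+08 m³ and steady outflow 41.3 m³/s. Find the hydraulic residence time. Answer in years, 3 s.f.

0.586 yr

Q = 41.3 m³/s × 3.156e+07 s/yr = 1.303e+09 m³/yr.
Hydraulic residence time τ = V/Q = 7.64e+08/1.303e+09 = 0.5862 yr.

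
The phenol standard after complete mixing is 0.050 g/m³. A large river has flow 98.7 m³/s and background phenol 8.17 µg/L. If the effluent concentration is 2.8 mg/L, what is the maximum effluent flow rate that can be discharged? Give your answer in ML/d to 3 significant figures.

130 ML/d

8.17 µg/L = 0.00817 mg/L.
Mass balance at complete mixing: C_std·(Q_w + Q_r) = Q_w·C_e + Q_r·C_b.
Rearranging, Q_w = Q_r·(C_std − C_b)/(C_e − C_std) = 98.7·(0.05 − 0.00817) / (2.8 − 0.05) = 1.501 m³/s.
= 129.7 ML/d.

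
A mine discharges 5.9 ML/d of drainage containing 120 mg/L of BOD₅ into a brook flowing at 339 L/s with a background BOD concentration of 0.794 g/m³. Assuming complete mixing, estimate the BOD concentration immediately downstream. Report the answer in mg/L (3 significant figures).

5.9 ML/d = 0.06829 m³/s.
339 L/s = 0.339 m³/s.
Flow-weighted mixing gives C = (0.06829·120 + 0.339·0.794) / (0.06829 + 0.339) = 8.464/0.4073 = 20.78 mg/L.

20.8 mg/L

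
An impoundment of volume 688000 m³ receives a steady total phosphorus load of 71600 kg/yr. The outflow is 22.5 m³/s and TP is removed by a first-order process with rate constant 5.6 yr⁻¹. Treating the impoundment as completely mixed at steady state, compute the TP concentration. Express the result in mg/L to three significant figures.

0.100 mg/L

Outflow Q = 22.5 m³/s × 3.156e+07 s/yr = 7.1e+08 m³/yr.
Steady-state CSTR mass balance: W = Q·C + k·V·C, so C = W/(Q + kV).
Q + kV = 7.1e+08 + 5.6·688000 = 7.139e+08 m³/yr.
C = 71600/7.139e+08 = 0.0001003 kg/m³ = 0.1003 mg/L.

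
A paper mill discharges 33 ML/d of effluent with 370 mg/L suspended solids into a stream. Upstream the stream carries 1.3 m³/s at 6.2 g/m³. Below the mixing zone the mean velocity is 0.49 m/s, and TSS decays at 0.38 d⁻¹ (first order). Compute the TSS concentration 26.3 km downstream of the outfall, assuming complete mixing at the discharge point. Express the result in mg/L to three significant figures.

70.1 mg/L

33 ML/d = 0.3819 m³/s.
After complete mixing, C₀ = (0.3819·370 + 1.3·6.2) / 1.682 = 88.81 mg/L.
Travel time t = 2.63e+04 m / 0.49 m/s = 5.367e+04 s = 0.6212 d.
C = 88.81·exp(−0.38·0.6212) = 88.81·0.7897 = 70.14 mg/L.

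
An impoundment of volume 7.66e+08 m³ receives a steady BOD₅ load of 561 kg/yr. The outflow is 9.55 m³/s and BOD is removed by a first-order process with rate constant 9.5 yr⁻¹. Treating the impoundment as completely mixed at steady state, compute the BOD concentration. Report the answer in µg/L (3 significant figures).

0.0740 µg/L

Outflow Q = 9.55 m³/s × 3.156e+07 s/yr = 3.014e+08 m³/yr.
Steady-state CSTR mass balance: W = Q·C + k·V·C, so C = W/(Q + kV).
Q + kV = 3.014e+08 + 9.5·7.66e+08 = 7.578e+09 m³/yr.
C = 561/7.578e+09 = 7.403e-08 kg/m³ = 7.403e-05 mg/L = 0.07403 µg/L.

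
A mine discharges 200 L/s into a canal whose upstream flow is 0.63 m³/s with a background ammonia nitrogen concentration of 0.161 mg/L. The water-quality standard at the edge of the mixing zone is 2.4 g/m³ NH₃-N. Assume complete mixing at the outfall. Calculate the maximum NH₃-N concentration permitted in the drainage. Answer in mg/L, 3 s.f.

9.45 mg/L

200 L/s = 0.2 m³/s.
Mass balance: 2.4·0.83 = 0.2·Cₑ + 0.63·0.161.
Cₑ = (1.992 − 0.1014) / 0.2 = 9.453 mg/L.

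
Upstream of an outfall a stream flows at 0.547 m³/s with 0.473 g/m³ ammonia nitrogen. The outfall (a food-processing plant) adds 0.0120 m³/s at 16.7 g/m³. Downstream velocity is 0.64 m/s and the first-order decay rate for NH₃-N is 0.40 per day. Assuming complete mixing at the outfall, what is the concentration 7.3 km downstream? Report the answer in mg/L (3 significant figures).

0.779 mg/L

After complete mixing, C₀ = (0.012·16.7 + 0.547·0.473) / 0.559 = 0.8213 mg/L.
Travel time t = 7300 m / 0.64 m/s = 1.141e+04 s = 0.132 d.
C = 0.8213·exp(−0.40·0.132) = 0.8213·0.9486 = 0.7791 mg/L.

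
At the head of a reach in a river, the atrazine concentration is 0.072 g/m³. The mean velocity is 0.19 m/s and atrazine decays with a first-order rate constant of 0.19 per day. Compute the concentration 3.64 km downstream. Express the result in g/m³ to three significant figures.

Travel time t = 3.64 km / 0.19 m/s = 3640/0.19 = 1.916e+04 s = 0.2217 d.
First-order decay: C = 0.072·exp(−0.19·0.2217) = 0.072·0.9587 = 0.06903 g/m³.

0.0690 g/m³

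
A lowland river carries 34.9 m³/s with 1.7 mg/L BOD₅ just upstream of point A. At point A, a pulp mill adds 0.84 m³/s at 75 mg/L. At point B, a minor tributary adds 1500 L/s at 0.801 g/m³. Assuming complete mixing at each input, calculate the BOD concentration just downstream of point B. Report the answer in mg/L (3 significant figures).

3.32 mg/L

After input A: C = (34.9·1.7 + 0.84·75) / 35.74 = 3.423 mg/L.
1500 L/s = 1.5 m³/s.
After input B: C = (35.74·3.423 + 1.5·0.801) / 37.24 = 3.317 mg/L.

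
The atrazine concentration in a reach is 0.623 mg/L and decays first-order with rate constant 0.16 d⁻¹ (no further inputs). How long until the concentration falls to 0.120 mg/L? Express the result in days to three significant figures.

10.3 d

t = ln(C₀/C)/k = ln(0.623/0.120)/0.16 = 1.647/0.16 = 10.29 d.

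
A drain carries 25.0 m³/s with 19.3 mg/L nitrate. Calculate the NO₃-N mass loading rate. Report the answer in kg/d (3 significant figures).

41700 kg/d

Mass flux = Q·C = 25 m³/s × 19.3 g/m³ = 482.5 g/s.
= 482.5 g/s × 86.4 = 4.169e+04 kg/d.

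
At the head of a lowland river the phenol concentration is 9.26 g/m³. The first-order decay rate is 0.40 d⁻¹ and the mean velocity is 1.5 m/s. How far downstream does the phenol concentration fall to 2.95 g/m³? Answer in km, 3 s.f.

From C = C₀·e^(−kt), t = ln(C₀/C)/k = ln(9.26/2.95)/0.40 = 1.144/0.40 = 2.86 d.
Distance = v·t = 1.5 m/s × 2.471e+05 s = 3.706e+05 m = 370.6 km.

371 km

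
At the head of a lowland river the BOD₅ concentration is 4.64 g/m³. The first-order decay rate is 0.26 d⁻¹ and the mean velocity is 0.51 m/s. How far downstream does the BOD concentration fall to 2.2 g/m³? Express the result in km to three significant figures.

126 km

From C = C₀·e^(−kt), t = ln(C₀/C)/k = ln(4.64/2.2)/0.26 = 0.7463/0.26 = 2.87 d.
Distance = v·t = 0.51 m/s × 2.48e+05 s = 1.265e+05 m = 126.5 km.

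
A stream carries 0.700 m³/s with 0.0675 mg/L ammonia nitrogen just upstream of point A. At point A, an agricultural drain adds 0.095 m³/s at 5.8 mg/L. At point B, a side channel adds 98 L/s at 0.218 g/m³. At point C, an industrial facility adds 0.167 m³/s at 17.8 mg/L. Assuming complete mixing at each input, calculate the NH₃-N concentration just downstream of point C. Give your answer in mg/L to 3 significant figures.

After input A: C = (0.7·0.0675 + 0.095·5.8) / 0.795 = 0.7525 mg/L.
98 L/s = 0.098 m³/s.
After input B: C = (0.795·0.7525 + 0.098·0.218) / 0.893 = 0.6939 mg/L.
After input C: C = (0.893·0.6939 + 0.167·17.8) / 1.06 = 3.389 mg/L.

3.39 mg/L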